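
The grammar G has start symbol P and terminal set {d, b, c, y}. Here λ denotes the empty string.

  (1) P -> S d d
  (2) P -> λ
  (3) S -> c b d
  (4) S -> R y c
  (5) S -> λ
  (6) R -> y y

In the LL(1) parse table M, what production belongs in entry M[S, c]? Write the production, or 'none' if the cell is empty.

FIRST(R): from R->y y we get {y}. So FIRST(R) = {y}.
FIRST(S): from S->c b d we get {c}; from S->R y c we get {y}; from S->λ we get {λ}. So FIRST(S) = {λ, c, y}.
FIRST(P): from P->S d d we get {c, d, y}; from P->λ we get {λ}. So FIRST(P) = {λ, c, d, y}.
FOLLOW(P) includes $ since P is the start symbol.
FOLLOW(S): in P->S d d, S is followed by d d with FIRST {d}. Thus FOLLOW(S) = {d}.
For S -> c b d: FIRST(c b d) = {c}, so it goes in M[S, t] for t ∈ {c}.
For S -> R y c: FIRST(R y c) = {y}, so it goes in M[S, t] for t ∈ {y}.
For S -> λ: FIRST(λ) = {λ}, so it goes in M[S, t] for t ∈ {}; since λ ∈ FIRST, also for every t ∈ FOLLOW(S) = {d}.

S -> c b d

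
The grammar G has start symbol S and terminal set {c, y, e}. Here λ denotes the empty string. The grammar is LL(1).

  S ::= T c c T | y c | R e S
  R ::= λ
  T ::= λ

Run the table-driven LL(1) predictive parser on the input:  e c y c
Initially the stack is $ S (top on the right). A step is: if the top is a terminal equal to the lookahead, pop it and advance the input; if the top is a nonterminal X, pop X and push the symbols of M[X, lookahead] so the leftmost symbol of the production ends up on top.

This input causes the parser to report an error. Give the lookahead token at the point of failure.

y

step 1: stack=$ S  input=e c y c $  — expand S ::= R e S
step 2: stack=$ S e R  input=e c y c $  — expand R ::= λ
step 3: stack=$ S e  input=e c y c $  — match e
step 4: stack=$ S  input=c y c $  — expand S ::= T c c T
step 5: stack=$ T c c T  input=c y c $  — expand T ::= λ
step 6: stack=$ T c c  input=c y c $  — match c
step 7: stack=$ T c  input=y c $  — error: top is terminal c but lookahead is y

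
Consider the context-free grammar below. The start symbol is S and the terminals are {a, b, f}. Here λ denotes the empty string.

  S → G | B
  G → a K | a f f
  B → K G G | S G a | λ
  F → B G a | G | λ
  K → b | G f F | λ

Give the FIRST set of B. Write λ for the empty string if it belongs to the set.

FIRST(G) = {a}
FIRST(K) = {λ, a, b}  (via G f F)
FIRST(S) = {λ, a, b}  (via G, B)
FIRST(B) = {λ, a, b}  (via K G G, S G a)
FIRST(F) = {λ, a, b}  (via B G a, G)

{λ, a, b}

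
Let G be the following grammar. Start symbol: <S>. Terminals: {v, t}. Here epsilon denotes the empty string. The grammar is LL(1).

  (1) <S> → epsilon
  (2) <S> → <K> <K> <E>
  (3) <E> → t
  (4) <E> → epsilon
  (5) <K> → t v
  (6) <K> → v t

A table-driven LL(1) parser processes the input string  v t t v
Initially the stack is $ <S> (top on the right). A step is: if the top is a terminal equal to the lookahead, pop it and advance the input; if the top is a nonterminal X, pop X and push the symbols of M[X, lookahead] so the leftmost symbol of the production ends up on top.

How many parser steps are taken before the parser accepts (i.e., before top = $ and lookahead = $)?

8

     Stack          Input      Action
  1  $ <S>          v t t v $  expand <S> → <K> <K> <E>
  2  $ <E> <K> <K>  v t t v $  expand <K> → v t
  3  $ <E> <K> t v  v t t v $  match v
  4  $ <E> <K> t    t t v $    match t
  5  $ <E> <K>      t v $      expand <K> → t v
  6  $ <E> v t      t v $      match t
  7  $ <E> v        v $        match v
  8  $ <E>          $          expand <E> → epsilon
Accept reached after 8 steps.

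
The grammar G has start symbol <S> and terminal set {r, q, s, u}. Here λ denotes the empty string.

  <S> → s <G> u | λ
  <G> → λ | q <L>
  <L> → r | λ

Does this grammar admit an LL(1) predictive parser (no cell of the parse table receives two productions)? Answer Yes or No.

FIRST(<S>) = {λ, s}
FIRST(<G>) = {λ, q}
FIRST(<L>) = {λ, r}
FOLLOW(<S>) = {$}
FOLLOW(<G>) = {u}
FOLLOW(<L>) = {u}
Each cell of M receives at most one production.

Yes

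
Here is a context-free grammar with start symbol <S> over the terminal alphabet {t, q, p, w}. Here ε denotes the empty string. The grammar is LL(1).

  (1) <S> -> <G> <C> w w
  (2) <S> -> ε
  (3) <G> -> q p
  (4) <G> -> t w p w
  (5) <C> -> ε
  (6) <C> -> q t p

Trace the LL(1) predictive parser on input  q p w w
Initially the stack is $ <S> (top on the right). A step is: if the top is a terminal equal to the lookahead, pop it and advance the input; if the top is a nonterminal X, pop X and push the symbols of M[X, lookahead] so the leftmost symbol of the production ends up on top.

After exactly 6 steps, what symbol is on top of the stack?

w

step 1: stack=$ <S>  input=q p w w $  — expand <S> -> <G> <C> w w
step 2: stack=$ w w <C> <G>  input=q p w w $  — expand <G> -> q p
step 3: stack=$ w w <C> p q  input=q p w w $  — match q
step 4: stack=$ w w <C> p  input=p w w $  — match p
step 5: stack=$ w w <C>  input=w w $  — expand <C> -> ε
step 6: stack=$ w w  input=w w $  — match w
Stack after step 6: $ w (top = w).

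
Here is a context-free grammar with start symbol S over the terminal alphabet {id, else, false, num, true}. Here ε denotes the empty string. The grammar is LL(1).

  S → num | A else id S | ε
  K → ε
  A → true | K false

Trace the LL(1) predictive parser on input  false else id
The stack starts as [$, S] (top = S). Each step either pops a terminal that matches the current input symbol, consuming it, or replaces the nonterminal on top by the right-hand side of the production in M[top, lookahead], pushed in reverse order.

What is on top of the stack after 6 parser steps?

S

     Stack                Input            Action
  1  $ S                  false else id $  expand S → A else id S
  2  $ S id else A        false else id $  expand A → K false
  3  $ S id else false K  false else id $  expand K → ε
  4  $ S id else false    false else id $  match false
  5  $ S id else          else id $        match else
  6  $ S id               id $             match id
Stack after step 6: $ S (top = S).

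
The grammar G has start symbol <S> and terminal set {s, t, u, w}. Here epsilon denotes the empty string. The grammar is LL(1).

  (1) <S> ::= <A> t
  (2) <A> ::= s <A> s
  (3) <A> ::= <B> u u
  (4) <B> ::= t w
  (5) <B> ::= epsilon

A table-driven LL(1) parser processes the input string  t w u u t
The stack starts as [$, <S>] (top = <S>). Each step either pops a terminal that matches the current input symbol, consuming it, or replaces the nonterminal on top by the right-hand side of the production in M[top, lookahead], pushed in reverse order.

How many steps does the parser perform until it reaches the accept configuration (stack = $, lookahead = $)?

8

step 1: stack=$ <S>  input=t w u u t $  — expand <S> ::= <A> t
step 2: stack=$ t <A>  input=t w u u t $  — expand <A> ::= <B> u u
step 3: stack=$ t u u <B>  input=t w u u t $  — expand <B> ::= t w
step 4: stack=$ t u u w t  input=t w u u t $  — match t
step 5: stack=$ t u u w  input=w u u t $  — match w
step 6: stack=$ t u u  input=u u t $  — match u
step 7: stack=$ t u  input=u t $  — match u
step 8: stack=$ t  input=t $  — match t
Accept reached after 8 steps.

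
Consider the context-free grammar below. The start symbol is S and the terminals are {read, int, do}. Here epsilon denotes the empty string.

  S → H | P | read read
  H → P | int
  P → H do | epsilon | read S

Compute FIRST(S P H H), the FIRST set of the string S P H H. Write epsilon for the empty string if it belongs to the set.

{epsilon, do, int, read}

FIRST(S): from S→H we get {epsilon, do, int, read}; from S→P we get {epsilon, do, int, read}; from S→read read we get {read}. So FIRST(S) = {epsilon, do, int, read}.
FIRST(H): from H→P we get {epsilon, do, int, read}; from H→int we get {int}. So FIRST(H) = {epsilon, do, int, read}.
FIRST(P): from P→H do we get {do, int, read}; from P→epsilon we get {epsilon}; from P→read S we get {read}. So FIRST(P) = {epsilon, do, int, read}.
FIRST(S P H H): take FIRST of each symbol in turn, carrying on past any symbol whose FIRST contains epsilon; result {epsilon, do, int, read}.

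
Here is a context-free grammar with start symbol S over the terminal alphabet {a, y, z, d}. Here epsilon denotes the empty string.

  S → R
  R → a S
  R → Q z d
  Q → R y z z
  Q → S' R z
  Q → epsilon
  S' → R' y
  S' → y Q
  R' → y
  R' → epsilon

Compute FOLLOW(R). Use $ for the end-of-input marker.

FIRST(R') = {epsilon, y}
FIRST(S') = {y}  (via R' y)
FIRST(S) = {a, y, z}  (via R)
FIRST(R) = {a, y, z}  (via Q z d)
FIRST(Q) = {epsilon, a, y, z}  (via R y z z, S' R z)
FOLLOW(S) includes $ since S is the start symbol.
FOLLOW(S'): in Q→S' R z, S' is followed by R z with FIRST {a, y, z}. Thus FOLLOW(S') = {a, y, z}.
FOLLOW(Q): in R→Q z d, Q is followed by z d with FIRST {z}; in S'→y Q, the suffix after Q is empty, so FOLLOW(Q) ⊇ FOLLOW(S') = {a, y, z}. Thus FOLLOW(Q) = {a, y, z}.
FOLLOW(R'): in S'→R' y, R' is followed by y with FIRST {y}. Thus FOLLOW(R') = {y}.
FOLLOW(S): in R→a S, the suffix after S is empty, so FOLLOW(S) ⊇ FOLLOW(R) = {$, y, z}. Thus FOLLOW(S) = {$, y, z}.
FOLLOW(R): in S→R, the suffix after R is empty, so FOLLOW(R) ⊇ FOLLOW(S) = {$, y, z}; in Q→R y z z, R is followed by y z z with FIRST {y}; in Q→S' R z, R is followed by z with FIRST {z}. Thus FOLLOW(R) = {$, y, z}.

{$, y, z}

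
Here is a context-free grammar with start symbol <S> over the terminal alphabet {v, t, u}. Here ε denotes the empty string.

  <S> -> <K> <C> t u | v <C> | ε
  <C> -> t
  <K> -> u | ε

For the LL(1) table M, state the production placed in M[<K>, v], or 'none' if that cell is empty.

none

FIRST(<C>) = {t}
FIRST(<K>) = {ε, u}
FIRST(<S>) = {ε, t, u, v}  (via <K> <C> t u)
FOLLOW(<S>) includes $ since <S> is the start symbol.
FOLLOW(<K>): in <S>-><K> <C> t u, <K> is followed by <C> t u with FIRST {t}. Thus FOLLOW(<K>) = {t}.
For <K> -> u: FIRST(u) = {u}, so it goes in M[<K>, t] for t ∈ {u}.
For <K> -> ε: FIRST(ε) = {ε}, so it goes in M[<K>, t] for t ∈ {}; since ε ∈ FIRST, also for every t ∈ FOLLOW(<K>) = {t}.
None of these place a production in M[<K>, v].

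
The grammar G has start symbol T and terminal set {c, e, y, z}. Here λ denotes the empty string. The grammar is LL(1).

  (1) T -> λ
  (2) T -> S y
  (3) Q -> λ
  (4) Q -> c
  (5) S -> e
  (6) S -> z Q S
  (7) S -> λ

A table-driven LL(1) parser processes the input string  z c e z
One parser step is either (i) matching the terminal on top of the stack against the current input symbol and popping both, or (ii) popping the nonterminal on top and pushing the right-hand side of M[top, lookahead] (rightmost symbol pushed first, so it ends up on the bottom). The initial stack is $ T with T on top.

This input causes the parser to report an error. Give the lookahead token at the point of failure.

step 1: stack=$ T  input=z c e z $  — expand T -> S y
step 2: stack=$ y S  input=z c e z $  — expand S -> z Q S
step 3: stack=$ y S Q z  input=z c e z $  — match z
step 4: stack=$ y S Q  input=c e z $  — expand Q -> c
step 5: stack=$ y S c  input=c e z $  — match c
step 6: stack=$ y S  input=e z $  — expand S -> e
step 7: stack=$ y e  input=e z $  — match e
step 8: stack=$ y  input=z $  — error: top is terminal y but lookahead is z

z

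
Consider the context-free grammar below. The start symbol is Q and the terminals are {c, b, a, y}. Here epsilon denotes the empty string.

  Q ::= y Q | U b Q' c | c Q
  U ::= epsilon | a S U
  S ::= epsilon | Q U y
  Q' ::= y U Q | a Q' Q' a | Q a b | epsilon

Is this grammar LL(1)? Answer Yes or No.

No

FIRST(Q) = {a, b, c, y}
FIRST(U) = {epsilon, a}
FIRST(S) = {epsilon, a, b, c, y}
FIRST(Q') = {epsilon, a, b, c, y}
FOLLOW(Q) = {$, a, b, c, y}
FOLLOW(U) = {a, b, c, y}
FOLLOW(S) = {a, b, c, y}
FOLLOW(Q') = {a, b, c, y}
Cell M[Q', a] receives both Q' ::= a Q' Q' a and Q' ::= Q a b and Q' ::= epsilon — the grammar is not LL(1).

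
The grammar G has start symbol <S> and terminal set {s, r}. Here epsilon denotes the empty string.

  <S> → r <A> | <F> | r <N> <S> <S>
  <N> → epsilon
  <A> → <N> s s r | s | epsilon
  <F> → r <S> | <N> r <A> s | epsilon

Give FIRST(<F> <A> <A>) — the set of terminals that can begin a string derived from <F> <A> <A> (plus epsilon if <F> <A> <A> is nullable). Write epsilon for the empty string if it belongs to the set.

{epsilon, r, s}

FIRST(<N>): from <N>→epsilon we get {epsilon}. So FIRST(<N>) = {epsilon}.
FIRST(<A>): from <A>→<N> s s r we get {s}; from <A>→s we get {s}; from <A>→epsilon we get {epsilon}. So FIRST(<A>) = {epsilon, s}.
FIRST(<F>): from <F>→r <S> we get {r}; from <F>→<N> r <A> s we get {r}; from <F>→epsilon we get {epsilon}. So FIRST(<F>) = {epsilon, r}.
FIRST(<S>): from <S>→r <A> we get {r}; from <S>→<F> we get {epsilon, r}; from <S>→r <N> <S> <S> we get {r}. So FIRST(<S>) = {epsilon, r}.
FIRST(<F> <A> <A>): take FIRST of each symbol in turn, carrying on past any symbol whose FIRST contains epsilon; result {epsilon, r, s}.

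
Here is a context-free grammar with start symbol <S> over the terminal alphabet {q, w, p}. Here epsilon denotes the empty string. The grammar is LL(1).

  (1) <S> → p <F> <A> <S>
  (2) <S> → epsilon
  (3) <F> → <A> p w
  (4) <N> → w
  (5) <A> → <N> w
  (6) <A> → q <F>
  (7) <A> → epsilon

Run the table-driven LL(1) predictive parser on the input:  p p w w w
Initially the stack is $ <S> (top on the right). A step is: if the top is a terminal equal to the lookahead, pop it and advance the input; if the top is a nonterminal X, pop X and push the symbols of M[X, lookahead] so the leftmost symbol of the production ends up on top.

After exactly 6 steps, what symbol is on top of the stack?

step 1: stack=$ <S>  input=p p w w w $  — expand <S> → p <F> <A> <S>
step 2: stack=$ <S> <A> <F> p  input=p p w w w $  — match p
step 3: stack=$ <S> <A> <F>  input=p w w w $  — expand <F> → <A> p w
step 4: stack=$ <S> <A> w p <A>  input=p w w w $  — expand <A> → epsilon
step 5: stack=$ <S> <A> w p  input=p w w w $  — match p
step 6: stack=$ <S> <A> w  input=w w w $  — match w
Stack after step 6: $ <S> <A> (top = <A>).

<A>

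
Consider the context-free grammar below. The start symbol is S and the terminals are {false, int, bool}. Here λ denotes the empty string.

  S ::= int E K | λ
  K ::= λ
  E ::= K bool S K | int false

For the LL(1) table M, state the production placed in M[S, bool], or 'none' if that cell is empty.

FIRST(S) = {λ, int}
FIRST(K) = {λ}
FIRST(E) = {bool, int}  (via K bool S K)
FOLLOW(S) includes $ since S is the start symbol.
FOLLOW(S): in E::=K bool S K, S is followed by K with FIRST {λ}; in E::=K bool S K, the suffix after S is nullable, so FOLLOW(S) ⊇ FOLLOW(E) = {$}. Thus FOLLOW(S) = {$}.
FOLLOW(E): in S::=int E K, E is followed by K with FIRST {λ}; in S::=int E K, the suffix after E is nullable, so FOLLOW(E) ⊇ FOLLOW(S) = {$}. Thus FOLLOW(E) = {$}.
For S ::= int E K: FIRST(int E K) = {int}, so it goes in M[S, t] for t ∈ {int}.
For S ::= λ: FIRST(λ) = {λ}, so it goes in M[S, t] for t ∈ {}; since λ ∈ FIRST, also for every t ∈ FOLLOW(S) = {$}.
None of these place a production in M[S, bool].

none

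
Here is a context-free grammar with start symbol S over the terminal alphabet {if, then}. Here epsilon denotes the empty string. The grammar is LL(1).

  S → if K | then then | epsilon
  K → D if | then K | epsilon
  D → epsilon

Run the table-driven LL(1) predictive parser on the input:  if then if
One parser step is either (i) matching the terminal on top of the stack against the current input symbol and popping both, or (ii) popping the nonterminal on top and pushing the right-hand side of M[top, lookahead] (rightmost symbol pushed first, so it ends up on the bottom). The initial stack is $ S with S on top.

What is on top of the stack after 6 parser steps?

step 1: stack=$ S  input=if then if $  — expand S → if K
step 2: stack=$ K if  input=if then if $  — match if
step 3: stack=$ K  input=then if $  — expand K → then K
step 4: stack=$ K then  input=then if $  — match then
step 5: stack=$ K  input=if $  — expand K → D if
step 6: stack=$ if D  input=if $  — expand D → epsilon
Stack after step 6: $ if (top = if).

if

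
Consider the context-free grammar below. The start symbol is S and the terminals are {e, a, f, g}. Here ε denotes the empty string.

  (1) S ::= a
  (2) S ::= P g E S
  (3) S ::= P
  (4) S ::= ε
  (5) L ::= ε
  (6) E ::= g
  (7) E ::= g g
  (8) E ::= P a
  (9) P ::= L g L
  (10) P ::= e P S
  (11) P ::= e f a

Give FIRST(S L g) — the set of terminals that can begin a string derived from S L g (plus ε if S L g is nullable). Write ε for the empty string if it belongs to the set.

{a, e, g}

FIRST(L): from L::=ε we get {ε}. So FIRST(L) = {ε}.
FIRST(P): from P::=L g L we get {g}; from P::=e P S we get {e}; from P::=e f a we get {e}. So FIRST(P) = {e, g}.
FIRST(S): from S::=a we get {a}; from S::=P g E S we get {e, g}; from S::=P we get {e, g}; from S::=ε we get {ε}. So FIRST(S) = {ε, a, e, g}.
FIRST(E): from E::=g we get {g}; from E::=g g we get {g}; from E::=P a we get {e, g}. So FIRST(E) = {e, g}.
FIRST(S L g): take FIRST of each symbol in turn, carrying on past any symbol whose FIRST contains ε; result {a, e, g}.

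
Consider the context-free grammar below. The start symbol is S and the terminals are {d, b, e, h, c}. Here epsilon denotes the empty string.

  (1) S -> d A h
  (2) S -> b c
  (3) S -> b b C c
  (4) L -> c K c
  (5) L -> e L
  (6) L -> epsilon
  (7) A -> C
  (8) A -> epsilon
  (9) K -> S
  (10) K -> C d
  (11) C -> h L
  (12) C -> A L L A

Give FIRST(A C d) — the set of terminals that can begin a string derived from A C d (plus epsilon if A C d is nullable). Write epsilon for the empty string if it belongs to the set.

FIRST(S) = {b, d}
FIRST(L) = {epsilon, c, e}
FIRST(A) = {epsilon, c, e, h}  (via C)
FIRST(C) = {epsilon, c, e, h}  (via A L L A)
FIRST(K) = {b, c, d, e, h}  (via S, C d)
FIRST(A C d): take FIRST of each symbol in turn, carrying on past any symbol whose FIRST contains epsilon; result {c, d, e, h}.

{c, d, e, h}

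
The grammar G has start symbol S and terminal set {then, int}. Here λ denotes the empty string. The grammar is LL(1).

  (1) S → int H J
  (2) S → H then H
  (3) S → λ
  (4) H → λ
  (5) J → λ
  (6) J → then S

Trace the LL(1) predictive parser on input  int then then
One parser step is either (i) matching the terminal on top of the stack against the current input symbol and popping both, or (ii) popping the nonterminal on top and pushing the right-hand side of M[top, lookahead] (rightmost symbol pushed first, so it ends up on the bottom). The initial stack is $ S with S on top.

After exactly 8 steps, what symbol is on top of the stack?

     Stack       Input            Action
  1  $ S         int then then $  expand S → int H J
  2  $ J H int   int then then $  match int
  3  $ J H       then then $      expand H → λ
  4  $ J         then then $      expand J → then S
  5  $ S then    then then $      match then
  6  $ S         then $           expand S → H then H
  7  $ H then H  then $           expand H → λ
  8  $ H then    then $           match then
Stack after step 8: $ H (top = H).

H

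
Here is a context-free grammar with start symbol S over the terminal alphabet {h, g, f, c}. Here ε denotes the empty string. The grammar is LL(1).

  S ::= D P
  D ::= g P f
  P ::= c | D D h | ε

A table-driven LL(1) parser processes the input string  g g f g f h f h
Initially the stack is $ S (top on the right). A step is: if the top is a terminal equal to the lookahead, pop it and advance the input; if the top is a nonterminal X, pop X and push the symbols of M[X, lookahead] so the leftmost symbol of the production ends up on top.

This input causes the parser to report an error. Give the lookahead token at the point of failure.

step 1: stack=$ S  input=g g f g f h f h $  — expand S ::= D P
step 2: stack=$ P D  input=g g f g f h f h $  — expand D ::= g P f
step 3: stack=$ P f P g  input=g g f g f h f h $  — match g
step 4: stack=$ P f P  input=g f g f h f h $  — expand P ::= D D h
step 5: stack=$ P f h D D  input=g f g f h f h $  — expand D ::= g P f
step 6: stack=$ P f h D f P g  input=g f g f h f h $  — match g
step 7: stack=$ P f h D f P  input=f g f h f h $  — expand P ::= ε
step 8: stack=$ P f h D f  input=f g f h f h $  — match f
step 9: stack=$ P f h D  input=g f h f h $  — expand D ::= g P f
step 10: stack=$ P f h f P g  input=g f h f h $  — match g
step 11: stack=$ P f h f P  input=f h f h $  — expand P ::= ε
step 12: stack=$ P f h f  input=f h f h $  — match f
step 13: stack=$ P f h  input=h f h $  — match h
step 14: stack=$ P f  input=f h $  — match f
step 15: stack=$ P  input=h $  — error: M[P, h] is empty

h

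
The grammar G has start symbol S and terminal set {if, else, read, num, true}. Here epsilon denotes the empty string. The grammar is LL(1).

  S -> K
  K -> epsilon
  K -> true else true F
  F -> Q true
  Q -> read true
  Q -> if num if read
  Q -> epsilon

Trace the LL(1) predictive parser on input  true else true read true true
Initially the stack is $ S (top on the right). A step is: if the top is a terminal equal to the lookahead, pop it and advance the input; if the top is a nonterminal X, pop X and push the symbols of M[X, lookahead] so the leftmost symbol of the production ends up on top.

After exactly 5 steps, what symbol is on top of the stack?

step 1: stack=$ S  input=true else true read true true $  — expand S -> K
step 2: stack=$ K  input=true else true read true true $  — expand K -> true else true F
step 3: stack=$ F true else true  input=true else true read true true $  — match true
step 4: stack=$ F true else  input=else true read true true $  — match else
step 5: stack=$ F true  input=true read true true $  — match true
Stack after step 5: $ F (top = F).

F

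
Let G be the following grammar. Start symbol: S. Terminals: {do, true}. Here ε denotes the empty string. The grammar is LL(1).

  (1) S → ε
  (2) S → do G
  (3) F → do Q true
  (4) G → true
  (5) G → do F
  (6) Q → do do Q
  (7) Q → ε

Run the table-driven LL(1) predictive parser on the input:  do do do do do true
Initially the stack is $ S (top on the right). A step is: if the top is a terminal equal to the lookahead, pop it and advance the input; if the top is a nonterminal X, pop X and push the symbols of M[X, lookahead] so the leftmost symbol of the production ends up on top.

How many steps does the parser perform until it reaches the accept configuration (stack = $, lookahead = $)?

step 1: stack=$ S  input=do do do do do true $  — expand S → do G
step 2: stack=$ G do  input=do do do do do true $  — match do
step 3: stack=$ G  input=do do do do true $  — expand G → do F
step 4: stack=$ F do  input=do do do do true $  — match do
step 5: stack=$ F  input=do do do true $  — expand F → do Q true
step 6: stack=$ true Q do  input=do do do true $  — match do
step 7: stack=$ true Q  input=do do true $  — expand Q → do do Q
step 8: stack=$ true Q do do  input=do do true $  — match do
step 9: stack=$ true Q do  input=do true $  — match do
step 10: stack=$ true Q  input=true $  — expand Q → ε
step 11: stack=$ true  input=true $  — match true
Accept reached after 11 steps.

11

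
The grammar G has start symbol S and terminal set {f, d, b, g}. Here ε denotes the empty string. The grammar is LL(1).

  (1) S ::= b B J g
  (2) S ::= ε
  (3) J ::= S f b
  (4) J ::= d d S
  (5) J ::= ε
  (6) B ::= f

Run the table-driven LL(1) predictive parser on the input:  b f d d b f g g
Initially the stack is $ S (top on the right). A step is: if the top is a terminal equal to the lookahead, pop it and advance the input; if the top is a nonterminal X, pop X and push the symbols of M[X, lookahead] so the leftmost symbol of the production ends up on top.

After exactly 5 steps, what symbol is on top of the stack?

d

step 1: stack=$ S  input=b f d d b f g g $  — expand S ::= b B J g
step 2: stack=$ g J B b  input=b f d d b f g g $  — match b
step 3: stack=$ g J B  input=f d d b f g g $  — expand B ::= f
step 4: stack=$ g J f  input=f d d b f g g $  — match f
step 5: stack=$ g J  input=d d b f g g $  — expand J ::= d d S
Stack after step 5: $ g S d d (top = d).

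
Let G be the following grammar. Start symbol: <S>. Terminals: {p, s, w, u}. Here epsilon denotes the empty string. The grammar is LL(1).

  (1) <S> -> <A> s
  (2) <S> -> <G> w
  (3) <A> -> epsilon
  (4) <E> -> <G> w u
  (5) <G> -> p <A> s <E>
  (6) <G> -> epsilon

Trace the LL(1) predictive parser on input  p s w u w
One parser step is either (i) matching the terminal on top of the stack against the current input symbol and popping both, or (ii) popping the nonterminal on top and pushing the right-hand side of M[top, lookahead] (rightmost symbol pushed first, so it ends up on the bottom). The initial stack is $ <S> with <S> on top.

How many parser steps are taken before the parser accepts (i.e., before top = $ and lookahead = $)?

10

step 1: stack=$ <S>  input=p s w u w $  — expand <S> -> <G> w
step 2: stack=$ w <G>  input=p s w u w $  — expand <G> -> p <A> s <E>
step 3: stack=$ w <E> s <A> p  input=p s w u w $  — match p
step 4: stack=$ w <E> s <A>  input=s w u w $  — expand <A> -> epsilon
step 5: stack=$ w <E> s  input=s w u w $  — match s
step 6: stack=$ w <E>  input=w u w $  — expand <E> -> <G> w u
step 7: stack=$ w u w <G>  input=w u w $  — expand <G> -> epsilon
step 8: stack=$ w u w  input=w u w $  — match w
step 9: stack=$ w u  input=u w $  — match u
step 10: stack=$ w  input=w $  — match w
Accept reached after 10 steps.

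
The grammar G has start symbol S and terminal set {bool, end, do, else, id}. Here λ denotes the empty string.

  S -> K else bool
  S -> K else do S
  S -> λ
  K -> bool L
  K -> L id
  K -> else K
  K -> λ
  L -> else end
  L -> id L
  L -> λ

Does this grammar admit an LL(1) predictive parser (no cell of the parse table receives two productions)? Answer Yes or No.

No

FIRST(S) = {λ, bool, else, id}
FIRST(K) = {λ, bool, else, id}
FIRST(L) = {λ, else, id}
FOLLOW(S) = {$}
FOLLOW(K) = {else}
FOLLOW(L) = {else, id}
Cell M[K, else] receives both K -> L id and K -> else K and K -> λ — the grammar is not LL(1).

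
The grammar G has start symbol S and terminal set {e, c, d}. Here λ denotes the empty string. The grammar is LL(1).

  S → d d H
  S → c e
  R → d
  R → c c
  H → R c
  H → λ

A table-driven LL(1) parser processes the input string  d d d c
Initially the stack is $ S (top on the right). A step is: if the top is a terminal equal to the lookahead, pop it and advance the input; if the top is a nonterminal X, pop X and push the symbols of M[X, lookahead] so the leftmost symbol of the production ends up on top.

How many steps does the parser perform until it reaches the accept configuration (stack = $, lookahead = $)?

7

     Stack    Input      Action
  1  $ S      d d d c $  expand S → d d H
  2  $ H d d  d d d c $  match d
  3  $ H d    d d c $    match d
  4  $ H      d c $      expand H → R c
  5  $ c R    d c $      expand R → d
  6  $ c d    d c $      match d
  7  $ c      c $        match c
Accept reached after 7 steps.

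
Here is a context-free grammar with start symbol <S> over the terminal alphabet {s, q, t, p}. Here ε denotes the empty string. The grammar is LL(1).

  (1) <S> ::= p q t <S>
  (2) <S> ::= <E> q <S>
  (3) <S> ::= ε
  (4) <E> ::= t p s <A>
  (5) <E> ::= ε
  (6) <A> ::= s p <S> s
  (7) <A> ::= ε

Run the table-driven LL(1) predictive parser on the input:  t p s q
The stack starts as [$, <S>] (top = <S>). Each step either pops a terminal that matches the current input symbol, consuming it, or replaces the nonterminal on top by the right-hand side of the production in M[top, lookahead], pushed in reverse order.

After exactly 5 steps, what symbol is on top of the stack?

<A>

step 1: stack=$ <S>  input=t p s q $  — expand <S> ::= <E> q <S>
step 2: stack=$ <S> q <E>  input=t p s q $  — expand <E> ::= t p s <A>
step 3: stack=$ <S> q <A> s p t  input=t p s q $  — match t
step 4: stack=$ <S> q <A> s p  input=p s q $  — match p
step 5: stack=$ <S> q <A> s  input=s q $  — match s
Stack after step 5: $ <S> q <A> (top = <A>).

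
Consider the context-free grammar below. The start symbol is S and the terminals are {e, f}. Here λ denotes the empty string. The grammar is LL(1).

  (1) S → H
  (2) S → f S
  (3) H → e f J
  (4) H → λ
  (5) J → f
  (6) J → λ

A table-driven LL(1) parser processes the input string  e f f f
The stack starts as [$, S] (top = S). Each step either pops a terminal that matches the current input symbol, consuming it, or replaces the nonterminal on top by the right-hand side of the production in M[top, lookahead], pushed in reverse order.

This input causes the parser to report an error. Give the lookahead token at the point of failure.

f

     Stack    Input      Action
  1  $ S      e f f f $  expand S → H
  2  $ H      e f f f $  expand H → e f J
  3  $ J f e  e f f f $  match e
  4  $ J f    f f f $    match f
  5  $ J      f f $      expand J → f
  6  $ f      f f $      match f
  7  $        f $        error: stack empty but input remains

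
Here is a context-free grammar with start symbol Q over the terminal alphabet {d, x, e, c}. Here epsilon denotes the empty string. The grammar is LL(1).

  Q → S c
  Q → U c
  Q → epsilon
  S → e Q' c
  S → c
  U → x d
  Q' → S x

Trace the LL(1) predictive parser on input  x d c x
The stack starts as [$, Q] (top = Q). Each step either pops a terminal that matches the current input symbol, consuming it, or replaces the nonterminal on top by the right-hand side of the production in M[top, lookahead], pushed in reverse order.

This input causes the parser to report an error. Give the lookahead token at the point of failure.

x

step 1: stack=$ Q  input=x d c x $  — expand Q → U c
step 2: stack=$ c U  input=x d c x $  — expand U → x d
step 3: stack=$ c d x  input=x d c x $  — match x
step 4: stack=$ c d  input=d c x $  — match d
step 5: stack=$ c  input=c x $  — match c
step 6: stack=$  input=x $  — error: stack empty but input remains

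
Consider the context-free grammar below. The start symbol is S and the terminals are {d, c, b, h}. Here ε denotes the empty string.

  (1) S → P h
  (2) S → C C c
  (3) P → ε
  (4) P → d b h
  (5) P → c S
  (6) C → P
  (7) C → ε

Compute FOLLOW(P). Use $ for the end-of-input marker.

FIRST(P) = {ε, c, d}
FIRST(C) = {ε, c, d}  (via P)
FIRST(S) = {c, d, h}  (via P h, C C c)
FOLLOW(S) includes $ since S is the start symbol.
FOLLOW(C): in S→C C c (occurrence 1), C is followed by C c with FIRST {c, d}; in S→C C c (occurrence 2), C is followed by c with FIRST {c}. Thus FOLLOW(C) = {c, d}.
FOLLOW(P): in S→P h, P is followed by h with FIRST {h}; in C→P, the suffix after P is empty, so FOLLOW(P) ⊇ FOLLOW(C) = {c, d}. Thus FOLLOW(P) = {c, d, h}.
FOLLOW(S): in P→c S, the suffix after S is empty, so FOLLOW(S) ⊇ FOLLOW(P) = {c, d, h}. Thus FOLLOW(S) = {$, c, d, h}.

{c, d, h}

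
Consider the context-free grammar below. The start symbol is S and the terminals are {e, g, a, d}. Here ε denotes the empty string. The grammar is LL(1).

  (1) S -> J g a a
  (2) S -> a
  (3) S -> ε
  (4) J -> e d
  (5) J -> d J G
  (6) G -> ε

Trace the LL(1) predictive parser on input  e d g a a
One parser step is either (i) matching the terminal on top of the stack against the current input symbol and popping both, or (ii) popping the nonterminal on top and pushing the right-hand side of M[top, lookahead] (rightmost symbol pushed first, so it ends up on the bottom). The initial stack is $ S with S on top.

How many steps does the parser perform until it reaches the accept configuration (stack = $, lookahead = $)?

7

     Stack        Input        Action
  1  $ S          e d g a a $  expand S -> J g a a
  2  $ a a g J    e d g a a $  expand J -> e d
  3  $ a a g d e  e d g a a $  match e
  4  $ a a g d    d g a a $    match d
  5  $ a a g      g a a $      match g
  6  $ a a        a a $        match a
  7  $ a          a $          match a
Accept reached after 7 steps.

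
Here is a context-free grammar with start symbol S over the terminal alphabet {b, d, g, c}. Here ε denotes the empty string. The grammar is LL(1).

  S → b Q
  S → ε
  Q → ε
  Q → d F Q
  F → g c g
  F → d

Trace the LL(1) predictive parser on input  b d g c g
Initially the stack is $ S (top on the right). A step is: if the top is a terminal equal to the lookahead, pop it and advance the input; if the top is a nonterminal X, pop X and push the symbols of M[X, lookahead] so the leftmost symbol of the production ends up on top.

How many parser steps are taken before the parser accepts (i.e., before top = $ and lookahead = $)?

     Stack      Input        Action
  1  $ S        b d g c g $  expand S → b Q
  2  $ Q b      b d g c g $  match b
  3  $ Q        d g c g $    expand Q → d F Q
  4  $ Q F d    d g c g $    match d
  5  $ Q F      g c g $      expand F → g c g
  6  $ Q g c g  g c g $      match g
  7  $ Q g c    c g $        match c
  8  $ Q g      g $          match g
  9  $ Q        $            expand Q → ε
Accept reached after 9 steps.

9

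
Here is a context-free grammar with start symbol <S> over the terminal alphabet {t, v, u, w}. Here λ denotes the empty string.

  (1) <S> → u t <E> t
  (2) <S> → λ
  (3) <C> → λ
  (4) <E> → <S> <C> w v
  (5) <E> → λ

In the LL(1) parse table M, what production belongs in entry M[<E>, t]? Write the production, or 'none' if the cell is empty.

FIRST(<S>): from <S>→u t <E> t we get {u}; from <S>→λ we get {λ}. So FIRST(<S>) = {λ, u}.
FIRST(<C>): from <C>→λ we get {λ}. So FIRST(<C>) = {λ}.
FIRST(<E>): from <E>→<S> <C> w v we get {u, w}; from <E>→λ we get {λ}. So FIRST(<E>) = {λ, u, w}.
FOLLOW(<S>) includes $ since <S> is the start symbol.
FOLLOW(<E>): in <S>→u t <E> t, <E> is followed by t with FIRST {t}. Thus FOLLOW(<E>) = {t}.
For <E> → <S> <C> w v: FIRST(<S> <C> w v) = {u, w}, so it goes in M[<E>, t] for t ∈ {u, w}.
For <E> → λ: FIRST(λ) = {λ}, so it goes in M[<E>, t] for t ∈ {}; since λ ∈ FIRST, also for every t ∈ FOLLOW(<E>) = {t}.

<E> → λ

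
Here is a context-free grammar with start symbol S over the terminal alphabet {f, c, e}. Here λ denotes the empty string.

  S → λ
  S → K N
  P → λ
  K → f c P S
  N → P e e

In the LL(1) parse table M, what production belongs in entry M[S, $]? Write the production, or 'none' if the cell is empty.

S → λ

FIRST(P): from P→λ we get {λ}. So FIRST(P) = {λ}.
FIRST(K): from K→f c P S we get {f}. So FIRST(K) = {f}.
FIRST(S): from S→λ we get {λ}; from S→K N we get {f}. So FIRST(S) = {λ, f}.
FIRST(N): from N→P e e we get {e}. So FIRST(N) = {e}.
FOLLOW(S) includes $ since S is the start symbol.
FOLLOW(K): in S→K N, K is followed by N with FIRST {e}. Thus FOLLOW(K) = {e}.
FOLLOW(S): in K→f c P S, the suffix after S is empty, so FOLLOW(S) ⊇ FOLLOW(K) = {e}. Thus FOLLOW(S) = {$, e}.
For S → λ: FIRST(λ) = {λ}, so it goes in M[S, t] for t ∈ {}; since λ ∈ FIRST, also for every t ∈ FOLLOW(S) = {$, e}.
For S → K N: FIRST(K N) = {f}, so it goes in M[S, t] for t ∈ {f}.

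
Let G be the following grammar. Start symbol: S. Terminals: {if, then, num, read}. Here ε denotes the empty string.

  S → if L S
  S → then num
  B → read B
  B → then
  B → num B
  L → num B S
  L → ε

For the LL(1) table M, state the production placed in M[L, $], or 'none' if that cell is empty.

none

FIRST(S) = {if, then}
FIRST(B) = {num, read, then}
FIRST(L) = {ε, num}
FOLLOW(S) includes $ since S is the start symbol.
FOLLOW(L): in S→if L S, L is followed by S with FIRST {if, then}. Thus FOLLOW(L) = {if, then}.
For L → num B S: FIRST(num B S) = {num}, so it goes in M[L, t] for t ∈ {num}.
For L → ε: FIRST(ε) = {ε}, so it goes in M[L, t] for t ∈ {}; since ε ∈ FIRST, also for every t ∈ FOLLOW(L) = {if, then}.
None of these place a production in M[L, $].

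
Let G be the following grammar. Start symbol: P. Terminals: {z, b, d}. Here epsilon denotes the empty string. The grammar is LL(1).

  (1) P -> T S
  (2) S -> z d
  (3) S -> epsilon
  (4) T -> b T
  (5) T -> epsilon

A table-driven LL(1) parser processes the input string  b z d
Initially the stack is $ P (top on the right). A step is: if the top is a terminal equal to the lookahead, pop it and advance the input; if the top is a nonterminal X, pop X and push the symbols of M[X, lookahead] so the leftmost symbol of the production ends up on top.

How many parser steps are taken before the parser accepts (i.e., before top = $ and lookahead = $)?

7

step 1: stack=$ P  input=b z d $  — expand P -> T S
step 2: stack=$ S T  input=b z d $  — expand T -> b T
step 3: stack=$ S T b  input=b z d $  — match b
step 4: stack=$ S T  input=z d $  — expand T -> epsilon
step 5: stack=$ S  input=z d $  — expand S -> z d
step 6: stack=$ d z  input=z d $  — match z
step 7: stack=$ d  input=d $  — match d
Accept reached after 7 steps.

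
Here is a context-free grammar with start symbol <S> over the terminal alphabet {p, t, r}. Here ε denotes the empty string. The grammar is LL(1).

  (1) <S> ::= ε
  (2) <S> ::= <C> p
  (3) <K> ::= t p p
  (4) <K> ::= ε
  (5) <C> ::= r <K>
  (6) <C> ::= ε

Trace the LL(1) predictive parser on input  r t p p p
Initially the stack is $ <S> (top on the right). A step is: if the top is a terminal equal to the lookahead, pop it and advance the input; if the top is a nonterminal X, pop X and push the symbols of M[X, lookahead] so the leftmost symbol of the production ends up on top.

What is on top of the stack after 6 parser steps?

p

step 1: stack=$ <S>  input=r t p p p $  — expand <S> ::= <C> p
step 2: stack=$ p <C>  input=r t p p p $  — expand <C> ::= r <K>
step 3: stack=$ p <K> r  input=r t p p p $  — match r
step 4: stack=$ p <K>  input=t p p p $  — expand <K> ::= t p p
step 5: stack=$ p p p t  input=t p p p $  — match t
step 6: stack=$ p p p  input=p p p $  — match p
Stack after step 6: $ p p (top = p).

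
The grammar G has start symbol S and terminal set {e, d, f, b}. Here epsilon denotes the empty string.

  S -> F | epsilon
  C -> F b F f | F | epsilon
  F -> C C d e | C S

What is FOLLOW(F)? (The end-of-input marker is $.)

{$, b, d, f}

FIRST(S): from S->F we get {epsilon, b, d}; from S->epsilon we get {epsilon}. So FIRST(S) = {epsilon, b, d}.
FIRST(C): from C->F b F f we get {b, d}; from C->F we get {epsilon, b, d}; from C->epsilon we get {epsilon}. So FIRST(C) = {epsilon, b, d}.
FIRST(F): from F->C C d e we get {b, d}; from F->C S we get {epsilon, b, d}. So FIRST(F) = {epsilon, b, d}.
FOLLOW(S) includes $ since S is the start symbol.
FOLLOW(S): in F->C S, the suffix after S is empty, so FOLLOW(S) ⊇ FOLLOW(F) = {$, b, d, f}. Thus FOLLOW(S) = {$, b, d, f}.
FOLLOW(C): in F->C C d e (occurrence 1), C is followed by C d e with FIRST {b, d}; in F->C C d e (occurrence 2), C is followed by d e with FIRST {d}; in F->C S, C is followed by S with FIRST {epsilon, b, d}; in F->C S, the suffix after C is nullable, so FOLLOW(C) ⊇ FOLLOW(F) = {$, b, d, f}. Thus FOLLOW(C) = {$, b, d, f}.
FOLLOW(F): in S->F, the suffix after F is empty, so FOLLOW(F) ⊇ FOLLOW(S) = {$, b, d, f}; in C->F b F f (occurrence 1), F is followed by b F f with FIRST {b}; in C->F b F f (occurrence 2), F is followed by f with FIRST {f}; in C->F, the suffix after F is empty, so FOLLOW(F) ⊇ FOLLOW(C) = {$, b, d, f}. Thus FOLLOW(F) = {$, b, d, f}.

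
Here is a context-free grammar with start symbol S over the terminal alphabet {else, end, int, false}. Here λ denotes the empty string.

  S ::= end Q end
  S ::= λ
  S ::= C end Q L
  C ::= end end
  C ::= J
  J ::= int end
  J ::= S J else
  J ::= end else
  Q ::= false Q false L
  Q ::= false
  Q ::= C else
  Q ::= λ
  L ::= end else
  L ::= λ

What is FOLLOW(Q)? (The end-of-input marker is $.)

FIRST(L): from L::=end else we get {end}; from L::=λ we get {λ}. So FIRST(L) = {λ, end}.
FIRST(S): from S::=end Q end we get {end}; from S::=λ we get {λ}; from S::=C end Q L we get {end, int}. So FIRST(S) = {λ, end, int}.
FIRST(J): from J::=int end we get {int}; from J::=S J else we get {end, int}; from J::=end else we get {end}. So FIRST(J) = {end, int}.
FIRST(C): from C::=end end we get {end}; from C::=J we get {end, int}. So FIRST(C) = {end, int}.
FIRST(Q): from Q::=false Q false L we get {false}; from Q::=false we get {false}; from Q::=C else we get {end, int}; from Q::=λ we get {λ}. So FIRST(Q) = {λ, end, false, int}.
FOLLOW(S) includes $ since S is the start symbol.
FOLLOW(S): in J::=S J else, S is followed by J else with FIRST {end, int}. Thus FOLLOW(S) = {$, end, int}.
FOLLOW(C): in S::=C end Q L, C is followed by end Q L with FIRST {end}; in Q::=C else, C is followed by else with FIRST {else}. Thus FOLLOW(C) = {else, end}.
FOLLOW(J): in C::=J, the suffix after J is empty, so FOLLOW(J) ⊇ FOLLOW(C) = {else, end}; in J::=S J else, J is followed by else with FIRST {else}. Thus FOLLOW(J) = {else, end}.
FOLLOW(Q): in S::=end Q end, Q is followed by end with FIRST {end}; in S::=C end Q L, Q is followed by L with FIRST {λ, end}; in S::=C end Q L, the suffix after Q is nullable, so FOLLOW(Q) ⊇ FOLLOW(S) = {$, end, int}; in Q::=false Q false L, Q is followed by false L with FIRST {false}. Thus FOLLOW(Q) = {$, end, false, int}.
FOLLOW(L): in S::=C end Q L, the suffix after L is empty, so FOLLOW(L) ⊇ FOLLOW(S) = {$, end, int}; in Q::=false Q false L, the suffix after L is empty, so FOLLOW(L) ⊇ FOLLOW(Q) = {$, end, false, int}. Thus FOLLOW(L) = {$, end, false, int}.

{$, end, false, int}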